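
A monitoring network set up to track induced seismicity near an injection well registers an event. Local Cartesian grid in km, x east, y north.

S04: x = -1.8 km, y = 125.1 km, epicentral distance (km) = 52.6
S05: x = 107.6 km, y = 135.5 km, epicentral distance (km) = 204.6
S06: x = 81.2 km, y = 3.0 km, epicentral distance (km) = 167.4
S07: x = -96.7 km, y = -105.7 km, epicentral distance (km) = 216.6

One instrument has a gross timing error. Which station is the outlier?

Solve using three stations at a time. Using S04, S06, S07 (subtract circle equations pairwise → linear system) gives (x, y) ≈ (-50.8, 106.0).
Distances from that point to each station vs reported:
  S04: calculated 52.6 vs reported 52.6 → residual 0.0 km
  S05: calculated 161.1 vs reported 204.6 → residual 43.5 km
  S06: calculated 167.4 vs reported 167.4 → residual 0.0 km
  S07: calculated 216.6 vs reported 216.6 → residual 0.0 km
S04, S06, S07 are mutually consistent (residuals ≈ 0); S05 is off by 43.5 km.

S05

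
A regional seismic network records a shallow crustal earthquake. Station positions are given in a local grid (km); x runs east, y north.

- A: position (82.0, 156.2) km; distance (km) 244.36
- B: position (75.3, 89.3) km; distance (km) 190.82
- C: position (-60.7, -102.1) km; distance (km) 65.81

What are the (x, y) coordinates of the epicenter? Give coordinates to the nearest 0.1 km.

Circle about each station: (x − 82.0)² + (y − 156.2)² = 244.36²; (x − 75.3)² + (y − 89.3)² = 190.82²; (x + 60.7)² + (y + 102.1)² = 65.81².
Subtracting the A equation from the B and C equations removes the quadratic terms:
-13.4 x − 133.8 y = 5821.68
-285.4 x − 516.6 y = 38367.31
Solving the 2×2 system: x ≈ -68.0, y ≈ -36.7 km.

x ≈ -68.0 km, y ≈ -36.7 km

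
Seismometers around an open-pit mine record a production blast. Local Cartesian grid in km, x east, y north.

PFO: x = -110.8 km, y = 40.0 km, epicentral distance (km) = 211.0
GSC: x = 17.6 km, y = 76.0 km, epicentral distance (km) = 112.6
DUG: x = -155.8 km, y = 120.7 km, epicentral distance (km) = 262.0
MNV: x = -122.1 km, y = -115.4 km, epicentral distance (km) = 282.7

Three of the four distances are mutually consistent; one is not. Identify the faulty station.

GSC

Solve using three stations at a time. Using PFO, DUG, MNV (subtract circle equations pairwise → linear system) gives (x, y) ≈ (99.2, 60.5).
Distances from that point to each station vs reported:
  PFO: calculated 211.0 vs reported 211.0 → residual 0.0 km
  GSC: calculated 83.0 vs reported 112.6 → residual 29.6 km
  DUG: calculated 262.0 vs reported 262.0 → residual 0.0 km
  MNV: calculated 282.7 vs reported 282.7 → residual 0.0 km
PFO, DUG, MNV are mutually consistent (residuals ≈ 0); GSC is off by 29.6 km.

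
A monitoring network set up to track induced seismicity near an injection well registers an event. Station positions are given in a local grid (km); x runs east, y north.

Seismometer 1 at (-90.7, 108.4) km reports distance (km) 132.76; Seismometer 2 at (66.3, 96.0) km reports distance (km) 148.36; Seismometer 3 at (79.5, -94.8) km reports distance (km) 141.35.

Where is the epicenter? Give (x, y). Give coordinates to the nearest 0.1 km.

x ≈ -35.2 km, y ≈ -12.2 km

Circle about each station: (x + 90.7)² + (y − 108.4)² = 132.76²; (x − 66.3)² + (y − 96.0)² = 148.36²; (x − 79.5)² + (y + 94.8)² = 141.35².
Subtracting the Seismometer 1 equation from the Seismometer 2 and Seismometer 3 equations removes the quadratic terms:
314.0 x − 24.8 y = -10750.83
340.4 x − 406.4 y = -7024.36
Solving the 2×2 system: x ≈ -35.2, y ≈ -12.2 km.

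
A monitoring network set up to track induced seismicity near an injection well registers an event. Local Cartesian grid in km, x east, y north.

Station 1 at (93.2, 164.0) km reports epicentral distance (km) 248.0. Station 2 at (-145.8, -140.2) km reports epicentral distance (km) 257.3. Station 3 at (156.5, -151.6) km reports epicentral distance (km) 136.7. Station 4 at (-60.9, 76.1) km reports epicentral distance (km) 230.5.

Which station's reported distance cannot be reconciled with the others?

Station 3

Solve using three stations at a time. Using Station 1, Station 2, Station 4 (subtract circle equations pairwise → linear system) gives (x, y) ≈ (105.2, -83.7).
Distances from that point to each station vs reported:
  Station 1: calculated 248.0 vs reported 248.0 → residual 0.0 km
  Station 2: calculated 257.3 vs reported 257.3 → residual 0.0 km
  Station 3: calculated 85.1 vs reported 136.7 → residual 51.6 km
  Station 4: calculated 230.5 vs reported 230.5 → residual 0.0 km
Station 1, Station 2, Station 4 are mutually consistent (residuals ≈ 0); Station 3 is off by 51.6 km.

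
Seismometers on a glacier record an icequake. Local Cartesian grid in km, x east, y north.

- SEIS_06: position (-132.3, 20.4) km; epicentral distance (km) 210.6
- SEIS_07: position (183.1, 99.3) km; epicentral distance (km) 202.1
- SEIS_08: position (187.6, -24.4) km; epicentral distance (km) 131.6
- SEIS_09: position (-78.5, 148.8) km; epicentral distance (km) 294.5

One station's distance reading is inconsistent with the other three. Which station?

SEIS_09

Solve using three stations at a time. Using SEIS_06, SEIS_07, SEIS_08 (subtract circle equations pairwise → linear system) gives (x, y) ≈ (61.5, -62.1).
Distances from that point to each station vs reported:
  SEIS_06: calculated 210.6 vs reported 210.6 → residual 0.0 km
  SEIS_07: calculated 202.1 vs reported 202.1 → residual 0.0 km
  SEIS_08: calculated 131.6 vs reported 131.6 → residual 0.0 km
  SEIS_09: calculated 253.2 vs reported 294.5 → residual 41.3 km
SEIS_06, SEIS_07, SEIS_08 are mutually consistent (residuals ≈ 0); SEIS_09 is off by 41.3 km.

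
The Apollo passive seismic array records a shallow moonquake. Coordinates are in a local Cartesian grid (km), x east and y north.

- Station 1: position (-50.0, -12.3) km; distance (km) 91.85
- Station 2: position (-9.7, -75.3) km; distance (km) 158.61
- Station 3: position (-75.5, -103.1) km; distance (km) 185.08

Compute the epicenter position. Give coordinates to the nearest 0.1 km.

-44.7 km east, 79.4 km north

Circle about each station: (x + 50.0)² + (y + 12.3)² = 91.85²; (x + 9.7)² + (y + 75.3)² = 158.61²; (x + 75.5)² + (y + 103.1)² = 185.08².
Subtracting pairs of circle equations eliminates x²+y² and gives linear equations (the radical axes):
80.6 x − 126.0 y = -13607.82
-51.0 x − 181.6 y = -12139.61
Solving the 2×2 system: x ≈ -44.7, y ≈ 79.4 km.
Check against Station 1 (with the unrounded x, y): √((x + 50.0)²+(y + 12.3)²) = 91.86 ≈ 91.85 km. ✓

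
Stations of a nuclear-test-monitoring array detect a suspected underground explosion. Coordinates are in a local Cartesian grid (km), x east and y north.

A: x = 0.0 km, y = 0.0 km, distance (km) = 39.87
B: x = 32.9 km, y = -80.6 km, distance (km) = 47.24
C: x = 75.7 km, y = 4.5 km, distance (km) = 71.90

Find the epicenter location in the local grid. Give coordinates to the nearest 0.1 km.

x ≈ 16.5 km, y ≈ -36.3 km

Circle about each station: x² + y² = 39.87²; (x − 32.9)² + (y + 80.6)² = 47.24²; (x − 75.7)² + (y − 4.5)² = 71.90².
Subtracting the A equation from the B and C equations removes the quadratic terms:
65.8 x − 161.2 y = 6936.77
151.4 x + 9.0 y = 2170.75
Solving the 2×2 system: x ≈ 16.5, y ≈ -36.3 km.
Check against A (with the unrounded x, y): √(x²+y²) = 39.87 ≈ 39.87 km. ✓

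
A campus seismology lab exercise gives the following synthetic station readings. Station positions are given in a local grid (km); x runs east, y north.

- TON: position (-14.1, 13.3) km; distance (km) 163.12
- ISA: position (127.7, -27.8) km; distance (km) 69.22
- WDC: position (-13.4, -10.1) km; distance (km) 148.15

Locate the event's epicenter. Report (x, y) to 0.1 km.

x ≈ 108.5 km, y ≈ -94.3 km

Circle about each station: (x + 14.1)² + (y − 13.3)² = 163.12²; (x − 127.7)² + (y + 27.8)² = 69.22²; (x + 13.4)² + (y + 10.1)² = 148.15².
Subtracting the TON equation from the ISA and WDC equations removes the quadratic terms:
283.6 x − 82.2 y = 38521.16
1.4 x − 46.8 y = 4565.58
Solving the 2×2 system: x ≈ 108.5, y ≈ -94.3 km.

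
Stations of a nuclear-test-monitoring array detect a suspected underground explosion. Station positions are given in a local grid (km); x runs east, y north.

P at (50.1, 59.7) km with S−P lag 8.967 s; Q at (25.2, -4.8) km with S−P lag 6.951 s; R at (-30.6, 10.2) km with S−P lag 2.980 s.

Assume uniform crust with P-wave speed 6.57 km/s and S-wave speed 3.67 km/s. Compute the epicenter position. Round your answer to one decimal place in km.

-19.2 km east, 32.2 km north

Distance from S−P lag: d = Δt · v_P v_S / (v_P − v_S) = Δt · (6.57·3.67)/(6.57−3.67) ≈ 8.3144·Δt.
So d_P = 74.56, d_Q = 57.79, d_R = 24.78 km.
Circle about each station: (x − 50.1)² + (y − 59.7)² = 74.56²; (x − 25.2)² + (y + 4.8)² = 57.79²; (x + 30.6)² + (y − 10.2)² = 24.78².
Subtracting the P equation from the Q and R equations removes the quadratic terms:
-49.8 x − 129.0 y = -3196.51
-161.4 x − 99.0 y = -88.55
Solving the 2×2 system: x ≈ -19.2, y ≈ 32.2 km.
Check against P (with the unrounded x, y): √((x − 50.1)²+(y − 59.7)²) = 74.56 ≈ 74.56 km. ✓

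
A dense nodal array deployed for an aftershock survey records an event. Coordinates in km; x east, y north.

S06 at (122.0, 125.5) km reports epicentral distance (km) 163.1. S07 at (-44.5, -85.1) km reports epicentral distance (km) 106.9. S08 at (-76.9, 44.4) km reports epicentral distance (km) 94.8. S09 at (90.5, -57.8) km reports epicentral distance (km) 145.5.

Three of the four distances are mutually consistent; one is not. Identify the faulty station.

Solve using three stations at a time. Using S06, S07, S08 (subtract circle equations pairwise → linear system) gives (x, y) ≈ (10.1, 6.8).
Distances from that point to each station vs reported:
  S06: calculated 163.1 vs reported 163.1 → residual 0.0 km
  S07: calculated 106.9 vs reported 106.9 → residual 0.0 km
  S08: calculated 94.8 vs reported 94.8 → residual 0.0 km
  S09: calculated 103.1 vs reported 145.5 → residual 42.4 km
S06, S07, S08 are mutually consistent (residuals ≈ 0); S09 is off by 42.4 km.

S09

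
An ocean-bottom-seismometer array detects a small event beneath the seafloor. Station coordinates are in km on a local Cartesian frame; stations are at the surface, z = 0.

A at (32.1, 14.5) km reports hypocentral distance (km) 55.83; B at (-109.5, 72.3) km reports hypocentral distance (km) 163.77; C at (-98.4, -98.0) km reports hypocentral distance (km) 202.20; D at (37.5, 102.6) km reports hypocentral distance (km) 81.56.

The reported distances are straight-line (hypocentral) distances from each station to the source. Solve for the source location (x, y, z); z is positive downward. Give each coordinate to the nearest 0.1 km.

Each station gives a sphere (x−x_i)² + (y−y_i)² + z² = d_i² (stations at z=0).
Subtracting the A sphere from B and C: z² cancels, leaving linear equations in x and y:
-283.2 x + 115.6 y = -7726.74
-261.0 x − 225.0 y = -19721.95
Solving: x ≈ 42.798, y ≈ 38.007 km (keep extra digits for the depth step; rounded: 42.8, 38.0).
Then from the A sphere: z² = 55.83² − (x − 32.1)² − (y − 14.5)² with x = 42.798, y = 38.007, so z ≈ 49.497 ≈ 49.5 km.

x ≈ 42.8 km, y ≈ 38.0 km, depth ≈ 49.5 km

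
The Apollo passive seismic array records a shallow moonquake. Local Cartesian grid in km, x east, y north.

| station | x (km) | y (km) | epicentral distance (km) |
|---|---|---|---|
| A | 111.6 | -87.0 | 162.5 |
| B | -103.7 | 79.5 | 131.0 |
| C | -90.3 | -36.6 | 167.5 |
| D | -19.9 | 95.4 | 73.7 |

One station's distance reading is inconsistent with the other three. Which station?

B

Solve using three stations at a time. Using A, C, D (subtract circle equations pairwise → linear system) gives (x, y) ≈ (45.5, 61.4).
Distances from that point to each station vs reported:
  A: calculated 162.5 vs reported 162.5 → residual 0.0 km
  B: calculated 150.3 vs reported 131.0 → residual 19.3 km
  C: calculated 167.5 vs reported 167.5 → residual 0.0 km
  D: calculated 73.7 vs reported 73.7 → residual 0.0 km
A, C, D are mutually consistent (residuals ≈ 0); B is off by 19.3 km.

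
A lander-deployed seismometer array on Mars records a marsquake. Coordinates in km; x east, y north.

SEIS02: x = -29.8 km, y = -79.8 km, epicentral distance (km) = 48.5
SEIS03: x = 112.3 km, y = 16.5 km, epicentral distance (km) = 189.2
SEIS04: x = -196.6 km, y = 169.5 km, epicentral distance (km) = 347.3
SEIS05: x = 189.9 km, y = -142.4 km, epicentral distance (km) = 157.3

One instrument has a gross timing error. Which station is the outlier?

SEIS05

Solve using three stations at a time. Using SEIS02, SEIS03, SEIS04 (subtract circle equations pairwise → linear system) gives (x, y) ≈ (-13.0, -125.3).
Distances from that point to each station vs reported:
  SEIS02: calculated 48.5 vs reported 48.5 → residual 0.0 km
  SEIS03: calculated 189.2 vs reported 189.2 → residual 0.0 km
  SEIS04: calculated 347.3 vs reported 347.3 → residual 0.0 km
  SEIS05: calculated 203.6 vs reported 157.3 → residual 46.3 km
SEIS02, SEIS03, SEIS04 are mutually consistent (residuals ≈ 0); SEIS05 is off by 46.3 km.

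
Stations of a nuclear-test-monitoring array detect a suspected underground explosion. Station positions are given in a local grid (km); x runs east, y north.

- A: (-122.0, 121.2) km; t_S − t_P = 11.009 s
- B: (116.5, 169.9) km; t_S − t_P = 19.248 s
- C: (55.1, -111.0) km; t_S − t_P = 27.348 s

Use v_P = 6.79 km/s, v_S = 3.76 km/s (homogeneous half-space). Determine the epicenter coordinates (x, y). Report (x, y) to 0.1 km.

(-31.1, 102.7)

Distance from S−P lag: d = Δt · v_P v_S / (v_P − v_S) = Δt · (6.79·3.76)/(6.79−3.76) ≈ 8.4259·Δt.
So d_A = 92.76, d_B = 162.18, d_C = 230.43 km.
Circle about each station: (x + 122.0)² + (y − 121.2)² = 92.76²; (x − 116.5)² + (y − 169.9)² = 162.18²; (x − 55.1)² + (y + 111.0)² = 230.43².
Subtracting the A equation from the B and C equations removes the quadratic terms:
477.0 x + 97.4 y = -4833.11
354.2 x − 464.4 y = -58710.00
Solving the 2×2 system: x ≈ -31.1, y ≈ 102.7 km.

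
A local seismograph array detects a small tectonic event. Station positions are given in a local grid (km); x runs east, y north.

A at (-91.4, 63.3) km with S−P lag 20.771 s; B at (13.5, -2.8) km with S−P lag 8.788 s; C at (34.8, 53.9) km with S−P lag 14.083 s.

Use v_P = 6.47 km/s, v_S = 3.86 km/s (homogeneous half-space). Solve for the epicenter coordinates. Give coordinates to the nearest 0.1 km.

Distance from S−P lag: d = Δt · v_P v_S / (v_P − v_S) = Δt · (6.47·3.86)/(6.47−3.86) ≈ 9.5687·Δt.
So d_A = 198.75, d_B = 84.09, d_C = 134.76 km.
Circle about each station: (x + 91.4)² + (y − 63.3)² = 198.75²; (x − 13.5)² + (y + 2.8)² = 84.09²; (x − 34.8)² + (y − 53.9)² = 134.76².
Subtracting the A equation from the B and C equations removes the quadratic terms:
209.8 x − 132.2 y = 20259.67
252.4 x − 18.8 y = 13096.70
Solving the 2×2 system: x ≈ 45.9, y ≈ -80.4 km.

x ≈ 45.9 km, y ≈ -80.4 km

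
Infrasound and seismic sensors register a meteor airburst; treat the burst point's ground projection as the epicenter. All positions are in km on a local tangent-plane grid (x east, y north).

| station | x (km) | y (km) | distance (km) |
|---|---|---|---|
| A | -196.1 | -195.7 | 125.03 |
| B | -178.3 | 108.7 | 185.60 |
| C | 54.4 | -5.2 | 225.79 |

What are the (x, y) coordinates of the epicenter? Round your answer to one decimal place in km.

(-160.0, -76.0)

Circle about each station: (x + 196.1)² + (y + 195.7)² = 125.03²; (x + 178.3)² + (y − 108.7)² = 185.60²; (x − 54.4)² + (y + 5.2)² = 225.79².
Subtracting the A equation from the B and C equations removes the quadratic terms:
35.6 x + 608.8 y = -51961.98
501.0 x + 381.0 y = -109115.92
Solving the 2×2 system: x ≈ -160.0, y ≈ -76.0 km.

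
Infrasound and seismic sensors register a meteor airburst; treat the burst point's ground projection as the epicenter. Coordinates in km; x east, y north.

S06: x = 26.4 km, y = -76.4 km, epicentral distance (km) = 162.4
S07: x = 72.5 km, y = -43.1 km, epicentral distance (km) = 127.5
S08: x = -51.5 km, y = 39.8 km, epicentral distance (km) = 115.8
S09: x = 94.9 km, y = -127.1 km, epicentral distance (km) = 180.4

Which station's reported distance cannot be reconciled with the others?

Solve using three stations at a time. Using S06, S07, S08 (subtract circle equations pairwise → linear system) gives (x, y) ≈ (55.8, 83.3).
Distances from that point to each station vs reported:
  S06: calculated 162.4 vs reported 162.4 → residual 0.0 km
  S07: calculated 127.5 vs reported 127.5 → residual 0.0 km
  S08: calculated 115.8 vs reported 115.8 → residual 0.0 km
  S09: calculated 214.0 vs reported 180.4 → residual 33.6 km
S06, S07, S08 are mutually consistent (residuals ≈ 0); S09 is off by 33.6 km.

S09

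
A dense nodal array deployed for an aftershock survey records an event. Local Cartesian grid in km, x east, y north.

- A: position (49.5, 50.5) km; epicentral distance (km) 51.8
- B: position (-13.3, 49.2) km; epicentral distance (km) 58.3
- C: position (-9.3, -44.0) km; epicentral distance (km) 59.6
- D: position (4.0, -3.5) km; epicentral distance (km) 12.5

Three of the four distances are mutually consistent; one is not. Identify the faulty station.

Solve using three stations at a time. Using A, B, C (subtract circle equations pairwise → linear system) gives (x, y) ≈ (24.7, 5.0).
Distances from that point to each station vs reported:
  A: calculated 51.8 vs reported 51.8 → residual 0.0 km
  B: calculated 58.3 vs reported 58.3 → residual 0.0 km
  C: calculated 59.6 vs reported 59.6 → residual 0.0 km
  D: calculated 22.4 vs reported 12.5 → residual 9.9 km
A, B, C are mutually consistent (residuals ≈ 0); D is off by 9.9 km.

D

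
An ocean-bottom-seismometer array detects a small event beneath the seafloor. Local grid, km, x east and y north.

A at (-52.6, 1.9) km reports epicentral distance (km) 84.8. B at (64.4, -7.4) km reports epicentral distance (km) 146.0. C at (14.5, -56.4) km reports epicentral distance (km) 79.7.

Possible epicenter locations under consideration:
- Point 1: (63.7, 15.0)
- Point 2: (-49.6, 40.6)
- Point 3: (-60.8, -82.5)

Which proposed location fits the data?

For each candidate, compare |candidate − station| to the reported distance:
Point 1: residuals A 32.2, B 123.6, C 7.0 → max 123.6 km
Point 2: residuals A 46.0, B 22.3, C 36.6 → max 46.0 km
Point 3: residuals A 0.0, B 0.0, C 0.0 → max 0.0 km
Only Point 3 has all residuals ≈ 0.

Point 3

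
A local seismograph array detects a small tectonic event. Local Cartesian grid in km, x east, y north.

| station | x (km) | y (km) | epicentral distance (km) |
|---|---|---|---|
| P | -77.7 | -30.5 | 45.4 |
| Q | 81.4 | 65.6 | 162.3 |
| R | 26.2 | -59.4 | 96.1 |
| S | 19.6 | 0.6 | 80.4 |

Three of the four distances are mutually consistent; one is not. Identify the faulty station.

P

Solve using three stations at a time. Using Q, R, S (subtract circle equations pairwise → linear system) gives (x, y) ≈ (-59.4, -15.4).
Distances from that point to each station vs reported:
  P: calculated 23.8 vs reported 45.4 → residual 21.6 km
  Q: calculated 162.4 vs reported 162.3 → residual 0.1 km
  R: calculated 96.2 vs reported 96.1 → residual 0.1 km
  S: calculated 80.5 vs reported 80.4 → residual 0.1 km
Q, R, S are mutually consistent (residuals ≈ 0); P is off by 21.6 km.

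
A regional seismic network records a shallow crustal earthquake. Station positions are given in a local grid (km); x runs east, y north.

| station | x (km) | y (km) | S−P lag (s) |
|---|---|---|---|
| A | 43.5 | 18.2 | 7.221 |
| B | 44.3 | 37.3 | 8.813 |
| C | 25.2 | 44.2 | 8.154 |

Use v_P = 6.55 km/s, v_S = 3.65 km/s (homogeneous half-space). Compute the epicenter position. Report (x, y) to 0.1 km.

Distance from S−P lag: d = Δt · v_P v_S / (v_P − v_S) = Δt · (6.55·3.65)/(6.55−3.65) ≈ 8.2440·Δt.
So d_A = 59.53, d_B = 72.65, d_C = 67.22 km.
Circle about each station: (x − 43.5)² + (y − 18.2)² = 59.53²; (x − 44.3)² + (y − 37.3)² = 72.65²; (x − 25.2)² + (y − 44.2)² = 67.22².
Subtracting pairs of circle equations eliminates x²+y² and gives linear equations (the radical axes):
1.6 x + 38.2 y = -603.91
-36.6 x + 52.0 y = -609.52
Solving the 2×2 system: x ≈ -5.5, y ≈ -15.6 km.

-5.5 km east, -15.6 km north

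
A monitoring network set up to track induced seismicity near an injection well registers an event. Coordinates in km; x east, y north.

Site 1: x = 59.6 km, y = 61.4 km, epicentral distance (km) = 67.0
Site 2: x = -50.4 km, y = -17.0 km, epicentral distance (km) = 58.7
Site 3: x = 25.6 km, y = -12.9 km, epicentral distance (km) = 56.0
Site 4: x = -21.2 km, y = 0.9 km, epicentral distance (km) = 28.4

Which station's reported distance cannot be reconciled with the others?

Site 1

Solve using three stations at a time. Using Site 2, Site 3, Site 4 (subtract circle equations pairwise → linear system) gives (x, y) ≈ (-12.7, 27.9).
Distances from that point to each station vs reported:
  Site 1: calculated 79.6 vs reported 67.0 → residual 12.6 km
  Site 2: calculated 58.7 vs reported 58.7 → residual 0.0 km
  Site 3: calculated 56.0 vs reported 56.0 → residual 0.0 km
  Site 4: calculated 28.4 vs reported 28.4 → residual 0.0 km
Site 2, Site 3, Site 4 are mutually consistent (residuals ≈ 0); Site 1 is off by 12.6 km.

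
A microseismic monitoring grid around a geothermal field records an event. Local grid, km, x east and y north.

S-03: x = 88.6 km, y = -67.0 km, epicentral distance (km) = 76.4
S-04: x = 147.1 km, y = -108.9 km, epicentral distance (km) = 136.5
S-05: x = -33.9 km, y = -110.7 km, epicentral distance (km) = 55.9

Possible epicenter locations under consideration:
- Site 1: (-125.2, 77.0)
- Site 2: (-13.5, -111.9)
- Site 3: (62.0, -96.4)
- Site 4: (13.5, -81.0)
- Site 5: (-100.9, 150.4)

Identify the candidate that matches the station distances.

Site 4

For each candidate, compare |candidate − station| to the reported distance:
Site 1: residuals S-03 181.4, S-04 193.2, S-05 152.8 → max 193.2 km
Site 2: residuals S-03 35.1, S-04 24.1, S-05 35.5 → max 35.5 km
Site 3: residuals S-03 36.8, S-04 50.5, S-05 41.1 → max 50.5 km
Site 4: residuals S-03 0.0, S-04 0.0, S-05 0.0 → max 0.0 km
Site 5: residuals S-03 212.0, S-04 222.3, S-05 213.7 → max 222.3 km
Only Site 4 has all residuals ≈ 0.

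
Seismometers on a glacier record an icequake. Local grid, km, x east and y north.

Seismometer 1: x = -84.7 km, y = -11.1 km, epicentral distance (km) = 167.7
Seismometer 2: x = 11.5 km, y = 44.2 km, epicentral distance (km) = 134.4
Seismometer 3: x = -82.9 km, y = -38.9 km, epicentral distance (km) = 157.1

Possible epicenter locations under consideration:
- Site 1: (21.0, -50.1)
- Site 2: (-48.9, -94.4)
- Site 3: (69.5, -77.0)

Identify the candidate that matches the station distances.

Site 3

For each candidate, compare |candidate − station| to the reported distance:
Site 1: residuals Seismometer 1 55.0, Seismometer 2 39.6, Seismometer 3 52.6 → max 55.0 km
Site 2: residuals Seismometer 1 77.0, Seismometer 2 16.8, Seismometer 3 92.0 → max 92.0 km
Site 3: residuals Seismometer 1 0.0, Seismometer 2 0.0, Seismometer 3 0.0 → max 0.0 km
Only Site 3 has all residuals ≈ 0.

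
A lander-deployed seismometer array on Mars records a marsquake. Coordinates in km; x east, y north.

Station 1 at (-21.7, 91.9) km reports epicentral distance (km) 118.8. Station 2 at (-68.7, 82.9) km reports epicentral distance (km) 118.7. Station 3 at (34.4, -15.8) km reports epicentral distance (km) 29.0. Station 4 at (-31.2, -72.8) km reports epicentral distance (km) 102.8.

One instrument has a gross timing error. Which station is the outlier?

Station 1

Solve using three stations at a time. Using Station 2, Station 3, Station 4 (subtract circle equations pairwise → linear system) gives (x, y) ≈ (26.7, 12.2).
Distances from that point to each station vs reported:
  Station 1: calculated 93.2 vs reported 118.8 → residual 25.6 km
  Station 2: calculated 118.7 vs reported 118.7 → residual 0.0 km
  Station 3: calculated 29.0 vs reported 29.0 → residual 0.0 km
  Station 4: calculated 102.8 vs reported 102.8 → residual 0.0 km
Station 2, Station 3, Station 4 are mutually consistent (residuals ≈ 0); Station 1 is off by 25.6 km.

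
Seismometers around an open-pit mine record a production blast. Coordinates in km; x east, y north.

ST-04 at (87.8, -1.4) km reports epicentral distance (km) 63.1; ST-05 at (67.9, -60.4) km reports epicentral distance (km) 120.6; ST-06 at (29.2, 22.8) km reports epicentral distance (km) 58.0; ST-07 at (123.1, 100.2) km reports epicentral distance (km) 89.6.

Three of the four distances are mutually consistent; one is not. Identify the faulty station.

ST-07

Solve using three stations at a time. Using ST-04, ST-05, ST-06 (subtract circle equations pairwise → linear system) gives (x, y) ≈ (73.6, 60.0).
Distances from that point to each station vs reported:
  ST-04: calculated 63.1 vs reported 63.1 → residual 0.0 km
  ST-05: calculated 120.6 vs reported 120.6 → residual 0.0 km
  ST-06: calculated 58.0 vs reported 58.0 → residual 0.0 km
  ST-07: calculated 63.7 vs reported 89.6 → residual 25.9 km
ST-04, ST-05, ST-06 are mutually consistent (residuals ≈ 0); ST-07 is off by 25.9 km.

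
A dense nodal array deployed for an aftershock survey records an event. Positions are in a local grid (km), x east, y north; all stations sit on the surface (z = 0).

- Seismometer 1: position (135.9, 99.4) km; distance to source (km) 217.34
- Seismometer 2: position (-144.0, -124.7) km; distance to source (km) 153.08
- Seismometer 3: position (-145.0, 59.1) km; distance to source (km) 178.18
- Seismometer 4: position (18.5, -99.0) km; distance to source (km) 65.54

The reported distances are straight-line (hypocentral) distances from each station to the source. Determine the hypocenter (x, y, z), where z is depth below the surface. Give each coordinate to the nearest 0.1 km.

x ≈ -12.9 km, y ≈ -54.7 km, depth ≈ 36.7 km

Each station gives a sphere (x−x_i)² + (y−y_i)² + z² = d_i² (stations at z=0).
Subtracting the Seismometer 1 sphere from Seismometer 2 and Seismometer 3: z² cancels, leaving linear equations in x and y:
-559.8 x − 448.2 y = 31740.11
-561.8 x − 80.6 y = 11657.20
Solving: x ≈ -12.902, y ≈ -54.703 km (keep extra digits for the depth step; rounded: -12.9, -54.7).
Then from the Seismometer 1 sphere: z² = 217.34² − (x − 135.9)² − (y − 99.4)² with x = -12.902, y = -54.703, so z ≈ 36.700 ≈ 36.7 km.
Check against Seismometer 4 (with the unrounded solution): distance 65.54 ≈ 65.54 km. ✓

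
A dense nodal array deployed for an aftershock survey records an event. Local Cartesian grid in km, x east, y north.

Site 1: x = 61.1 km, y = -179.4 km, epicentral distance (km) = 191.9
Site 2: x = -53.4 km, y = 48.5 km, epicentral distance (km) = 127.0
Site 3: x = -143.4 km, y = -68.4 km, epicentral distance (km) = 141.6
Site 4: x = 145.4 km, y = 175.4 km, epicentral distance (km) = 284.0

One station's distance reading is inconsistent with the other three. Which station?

Site 1

Solve using three stations at a time. Using Site 2, Site 3, Site 4 (subtract circle equations pairwise → linear system) gives (x, y) ≈ (-1.6, -67.7).
Distances from that point to each station vs reported:
  Site 1: calculated 128.1 vs reported 191.9 → residual 63.8 km
  Site 2: calculated 127.2 vs reported 127.0 → residual 0.2 km
  Site 3: calculated 141.8 vs reported 141.6 → residual 0.2 km
  Site 4: calculated 284.1 vs reported 284.0 → residual 0.1 km
Site 2, Site 3, Site 4 are mutually consistent (residuals ≈ 0); Site 1 is off by 63.8 km.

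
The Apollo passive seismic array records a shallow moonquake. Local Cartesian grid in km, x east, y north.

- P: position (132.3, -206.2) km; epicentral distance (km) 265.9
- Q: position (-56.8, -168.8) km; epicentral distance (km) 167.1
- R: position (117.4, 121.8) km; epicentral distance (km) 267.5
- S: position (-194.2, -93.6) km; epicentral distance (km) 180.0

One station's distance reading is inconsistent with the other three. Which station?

R

Solve using three stations at a time. Using P, Q, S (subtract circle equations pairwise → linear system) gives (x, y) ≈ (-38.8, -2.5).
Distances from that point to each station vs reported:
  P: calculated 266.0 vs reported 265.9 → residual 0.1 km
  Q: calculated 167.2 vs reported 167.1 → residual 0.1 km
  R: calculated 199.6 vs reported 267.5 → residual 67.9 km
  S: calculated 180.1 vs reported 180.0 → residual 0.1 km
P, Q, S are mutually consistent (residuals ≈ 0); R is off by 67.9 km.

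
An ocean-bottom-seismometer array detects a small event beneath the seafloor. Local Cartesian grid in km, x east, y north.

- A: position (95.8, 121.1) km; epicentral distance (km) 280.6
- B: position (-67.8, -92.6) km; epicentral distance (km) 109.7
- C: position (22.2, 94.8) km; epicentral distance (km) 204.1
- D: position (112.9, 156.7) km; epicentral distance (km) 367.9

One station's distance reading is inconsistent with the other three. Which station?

D

Solve using three stations at a time. Using A, B, C (subtract circle equations pairwise → linear system) gives (x, y) ≈ (-148.0, -17.8).
Distances from that point to each station vs reported:
  A: calculated 280.6 vs reported 280.6 → residual 0.0 km
  B: calculated 109.6 vs reported 109.7 → residual 0.1 km
  C: calculated 204.1 vs reported 204.1 → residual 0.0 km
  D: calculated 313.9 vs reported 367.9 → residual 54.0 km
A, B, C are mutually consistent (residuals ≈ 0); D is off by 54.0 km.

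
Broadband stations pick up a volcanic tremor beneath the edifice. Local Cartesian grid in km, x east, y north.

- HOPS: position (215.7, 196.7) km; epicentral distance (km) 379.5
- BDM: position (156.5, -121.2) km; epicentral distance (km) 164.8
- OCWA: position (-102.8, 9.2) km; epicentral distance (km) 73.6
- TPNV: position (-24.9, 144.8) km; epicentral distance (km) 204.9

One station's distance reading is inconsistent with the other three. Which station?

BDM

Solve using three stations at a time. Using HOPS, OCWA, TPNV (subtract circle equations pairwise → linear system) gives (x, y) ≈ (-67.8, -55.5).
Distances from that point to each station vs reported:
  HOPS: calculated 379.5 vs reported 379.5 → residual 0.0 km
  BDM: calculated 233.7 vs reported 164.8 → residual 68.9 km
  OCWA: calculated 73.6 vs reported 73.6 → residual 0.0 km
  TPNV: calculated 204.9 vs reported 204.9 → residual 0.0 km
HOPS, OCWA, TPNV are mutually consistent (residuals ≈ 0); BDM is off by 68.9 km.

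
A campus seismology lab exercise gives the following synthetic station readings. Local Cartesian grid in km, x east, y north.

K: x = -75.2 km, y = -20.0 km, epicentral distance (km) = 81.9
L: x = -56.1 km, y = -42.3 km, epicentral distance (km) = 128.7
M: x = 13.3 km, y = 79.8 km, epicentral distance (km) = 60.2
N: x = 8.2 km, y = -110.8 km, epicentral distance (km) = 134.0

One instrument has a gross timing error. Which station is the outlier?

L

Solve using three stations at a time. Using K, M, N (subtract circle equations pairwise → linear system) gives (x, y) ≈ (-5.2, 22.5).
Distances from that point to each station vs reported:
  K: calculated 81.9 vs reported 81.9 → residual 0.0 km
  L: calculated 82.4 vs reported 128.7 → residual 46.3 km
  M: calculated 60.2 vs reported 60.2 → residual 0.0 km
  N: calculated 134.0 vs reported 134.0 → residual 0.0 km
K, M, N are mutually consistent (residuals ≈ 0); L is off by 46.3 km.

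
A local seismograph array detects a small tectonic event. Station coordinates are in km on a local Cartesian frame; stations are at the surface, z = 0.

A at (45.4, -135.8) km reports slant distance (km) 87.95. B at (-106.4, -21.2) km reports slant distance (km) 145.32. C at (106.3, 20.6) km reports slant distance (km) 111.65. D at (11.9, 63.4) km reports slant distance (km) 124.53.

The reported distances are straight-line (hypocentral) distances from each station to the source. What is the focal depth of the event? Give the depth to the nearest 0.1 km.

Each station gives a sphere (x−x_i)² + (y−y_i)² + z² = d_i² (stations at z=0).
Subtracting the A sphere from B and C: z² cancels, leaving linear equations in x and y:
-303.6 x + 229.2 y = -22115.10
121.8 x + 312.8 y = -13509.27
Solving: x ≈ 31.097, y ≈ -55.297 km (keep extra digits for the depth step; rounded: 31.1, -55.3).
Then from the A sphere: z² = 87.95² − (x − 45.4)² − (y + 135.8)² with x = 31.097, y = -55.297, so z ≈ 32.402 ≈ 32.4 km.

depth ≈ 32.4 km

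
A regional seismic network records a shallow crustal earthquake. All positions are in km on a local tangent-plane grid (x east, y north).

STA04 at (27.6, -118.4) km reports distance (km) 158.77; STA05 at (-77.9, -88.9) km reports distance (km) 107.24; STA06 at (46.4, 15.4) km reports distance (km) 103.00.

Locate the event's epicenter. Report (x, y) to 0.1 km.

Circle about each station: (x − 27.6)² + (y + 118.4)² = 158.77²; (x + 77.9)² + (y + 88.9)² = 107.24²; (x − 46.4)² + (y − 15.4)² = 103.00².
Subtracting pairs of circle equations eliminates x²+y² and gives linear equations (the radical axes):
-211.0 x + 59.0 y = 12898.80
37.6 x + 267.6 y = 2208.71
Solving the 2×2 system: x ≈ -56.6, y ≈ 16.2 km.
Check against STA04 (with the unrounded x, y): √((x − 27.6)²+(y + 118.4)²) = 158.77 ≈ 158.77 km. ✓

(-56.6, 16.2)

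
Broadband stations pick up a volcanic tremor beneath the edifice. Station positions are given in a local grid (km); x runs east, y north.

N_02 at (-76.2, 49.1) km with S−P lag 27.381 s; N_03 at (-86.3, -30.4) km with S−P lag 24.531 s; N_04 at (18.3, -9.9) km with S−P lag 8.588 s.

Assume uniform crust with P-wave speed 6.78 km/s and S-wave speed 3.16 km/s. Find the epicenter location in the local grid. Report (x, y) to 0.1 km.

Distance from S−P lag: d = Δt · v_P v_S / (v_P − v_S) = Δt · (6.78·3.16)/(6.78−3.16) ≈ 5.9185·Δt.
So d_N_02 = 162.05, d_N_03 = 145.19, d_N_04 = 50.83 km.
Circle about each station: (x + 76.2)² + (y − 49.1)² = 162.05²; (x + 86.3)² + (y + 30.4)² = 145.19²; (x − 18.3)² + (y + 9.9)² = 50.83².
Subtracting the N_02 equation from the N_03 and N_04 equations removes the quadratic terms:
-20.2 x − 159.0 y = 5334.67
189.0 x − 118.0 y = 15892.16
Solving the 2×2 system: x ≈ 58.5, y ≈ -41.0 km.

x ≈ 58.5 km, y ≈ -41.0 km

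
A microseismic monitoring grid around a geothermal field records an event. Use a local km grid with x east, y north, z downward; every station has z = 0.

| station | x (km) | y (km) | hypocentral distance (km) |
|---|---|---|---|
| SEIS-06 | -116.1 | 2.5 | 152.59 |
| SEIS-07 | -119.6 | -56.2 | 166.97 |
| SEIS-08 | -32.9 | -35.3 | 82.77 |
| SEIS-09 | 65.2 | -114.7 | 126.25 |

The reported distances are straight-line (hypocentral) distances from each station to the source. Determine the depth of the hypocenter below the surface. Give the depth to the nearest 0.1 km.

depth ≈ 31.5 km

Each station gives a sphere (x−x_i)² + (y−y_i)² + z² = d_i² (stations at z=0).
Subtracting the SEIS-06 sphere from SEIS-07 and SEIS-08: z² cancels, leaving linear equations in x and y:
-7.0 x − 117.4 y = -618.13
166.4 x − 75.6 y = 5275.88
Solving: x ≈ 33.199, y ≈ 3.286 km (keep extra digits for the depth step; rounded: 33.2, 3.3).
Then from the SEIS-06 sphere: z² = 152.59² − (x + 116.1)² − (y − 2.5)² with x = 33.199, y = 3.286, so z ≈ 31.510 ≈ 31.5 km.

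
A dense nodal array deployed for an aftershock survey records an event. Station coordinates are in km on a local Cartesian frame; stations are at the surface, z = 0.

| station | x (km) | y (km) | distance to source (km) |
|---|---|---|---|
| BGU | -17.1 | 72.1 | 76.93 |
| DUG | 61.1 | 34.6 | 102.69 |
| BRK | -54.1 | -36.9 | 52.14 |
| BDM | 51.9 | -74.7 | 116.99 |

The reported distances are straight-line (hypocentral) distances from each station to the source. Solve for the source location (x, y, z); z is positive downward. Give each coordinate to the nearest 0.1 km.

Each station gives a sphere (x−x_i)² + (y−y_i)² + z² = d_i² (stations at z=0).
Subtracting the BGU sphere from DUG and BRK: z² cancels, leaving linear equations in x and y:
156.4 x − 75.0 y = -5187.46
-74.0 x − 218.0 y = 1997.25
Solving: x ≈ -32.303, y ≈ 1.804 km (keep extra digits for the depth step; rounded: -32.3, 1.8).
Then from the BGU sphere: z² = 76.93² − (x + 17.1)² − (y − 72.1)² with x = -32.303, y = 1.804, so z ≈ 27.305 ≈ 27.3 km.
Check against BDM (with the unrounded solution): distance 117.00 ≈ 116.99 km. ✓

(-32.3, 1.8, 27.3)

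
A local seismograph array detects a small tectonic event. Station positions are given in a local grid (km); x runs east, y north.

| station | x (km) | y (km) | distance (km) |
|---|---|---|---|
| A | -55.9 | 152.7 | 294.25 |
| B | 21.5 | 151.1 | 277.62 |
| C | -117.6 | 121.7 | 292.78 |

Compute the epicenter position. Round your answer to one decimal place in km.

38.5 km east, -126.0 km north

Circle about each station: (x + 55.9)² + (y − 152.7)² = 294.25²; (x − 21.5)² + (y − 151.1)² = 277.62²; (x + 117.6)² + (y − 121.7)² = 292.78².
Subtracting the A equation from the B and C equations removes the quadratic terms:
154.8 x − 3.2 y = 6361.56
-123.4 x − 62.0 y = 3061.48
Solving the 2×2 system: x ≈ 38.5, y ≈ -126.0 km.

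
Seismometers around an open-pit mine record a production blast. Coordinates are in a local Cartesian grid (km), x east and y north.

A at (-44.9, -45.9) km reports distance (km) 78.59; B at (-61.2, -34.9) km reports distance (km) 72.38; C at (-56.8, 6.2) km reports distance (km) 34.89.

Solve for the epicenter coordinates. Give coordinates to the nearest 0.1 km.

-33.1 km east, 31.8 km north

Circle about each station: (x + 44.9)² + (y + 45.9)² = 78.59²; (x + 61.2)² + (y + 34.9)² = 72.38²; (x + 56.8)² + (y − 6.2)² = 34.89².
Subtracting the A equation from the B and C equations removes the quadratic terms:
-32.6 x + 22.0 y = 1778.15
-23.8 x + 104.2 y = 4100.94
Solving the 2×2 system: x ≈ -33.1, y ≈ 31.8 km.
Check against A (with the unrounded x, y): √((x + 44.9)²+(y + 45.9)²) = 78.59 ≈ 78.59 km. ✓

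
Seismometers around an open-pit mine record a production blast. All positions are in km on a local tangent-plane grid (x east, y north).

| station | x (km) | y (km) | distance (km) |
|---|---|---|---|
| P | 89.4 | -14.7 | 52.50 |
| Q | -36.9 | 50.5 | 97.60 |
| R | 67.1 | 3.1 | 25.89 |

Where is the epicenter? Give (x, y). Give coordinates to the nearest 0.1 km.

Circle about each station: (x − 89.4)² + (y + 14.7)² = 52.50²; (x + 36.9)² + (y − 50.5)² = 97.60²; (x − 67.1)² + (y − 3.1)² = 25.89².
Subtracting pairs of circle equations eliminates x²+y² and gives linear equations (the radical axes):
-252.6 x + 130.4 y = -11066.10
-44.6 x + 35.6 y = -1610.47
Solving the 2×2 system: x ≈ 57.9, y ≈ 27.3 km.

x ≈ 57.9 km, y ≈ 27.3 km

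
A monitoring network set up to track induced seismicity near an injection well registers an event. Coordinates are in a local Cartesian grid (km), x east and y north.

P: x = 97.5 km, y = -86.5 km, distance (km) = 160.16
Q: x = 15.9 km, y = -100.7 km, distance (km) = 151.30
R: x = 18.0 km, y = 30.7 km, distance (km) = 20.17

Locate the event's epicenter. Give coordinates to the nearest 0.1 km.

Circle about each station: (x − 97.5)² + (y + 86.5)² = 160.16²; (x − 15.9)² + (y + 100.7)² = 151.30²; (x − 18.0)² + (y − 30.7)² = 20.17².
Subtracting pairs of circle equations eliminates x²+y² and gives linear equations (the radical axes):
-163.2 x − 28.4 y = -3835.66
-159.0 x + 234.4 y = 9522.39
Solving the 2×2 system: x ≈ 14.7, y ≈ 50.6 km.

(14.7, 50.6)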